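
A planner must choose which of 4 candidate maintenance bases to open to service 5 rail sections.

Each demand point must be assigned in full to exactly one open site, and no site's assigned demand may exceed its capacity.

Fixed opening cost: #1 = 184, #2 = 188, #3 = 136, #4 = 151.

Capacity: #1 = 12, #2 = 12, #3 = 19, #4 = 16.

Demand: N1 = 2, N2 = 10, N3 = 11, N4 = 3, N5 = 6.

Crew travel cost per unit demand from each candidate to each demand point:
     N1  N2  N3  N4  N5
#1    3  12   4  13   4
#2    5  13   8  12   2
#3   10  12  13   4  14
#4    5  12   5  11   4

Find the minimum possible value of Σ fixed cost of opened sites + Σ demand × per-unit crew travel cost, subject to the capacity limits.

Open {#3, #4}; cheapest assignment that respects the capacities:
  #3 (cap 19, load 19): N2, N4, N5 — cost 10×12 + 3×4 + 6×14 = 216
  #4 (cap 16, load 13): N1, N3 — cost 2×5 + 11×5 = 65
  Shipping 281, fixed 287 → total 568.
  Any other capacity-feasible assignment to {#3, #4} ships for at least 281.
Compare {#1, #3, #4}: its best feasible assignment gives total 681.
Compare {#2, #3, #4}: its best feasible assignment gives total 684.
Every other set of open sites that can feasibly serve all demand totals ≥ 681 even under its best assignment. Minimum: 568.

568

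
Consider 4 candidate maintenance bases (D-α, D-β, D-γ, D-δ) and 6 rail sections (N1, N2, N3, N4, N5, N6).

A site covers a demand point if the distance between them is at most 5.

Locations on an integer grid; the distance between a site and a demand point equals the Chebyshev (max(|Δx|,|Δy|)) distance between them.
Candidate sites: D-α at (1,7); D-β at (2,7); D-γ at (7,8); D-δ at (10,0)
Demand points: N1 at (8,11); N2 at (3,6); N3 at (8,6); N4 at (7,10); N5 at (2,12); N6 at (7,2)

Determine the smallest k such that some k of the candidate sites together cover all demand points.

2

Coverage sets (demand points within 5 of each site):
  D-α: {N2, N5}
  D-β: {N2, N4, N5, N6}
  D-γ: {N1, N2, N3, N4, N5}
  D-δ: {N6}
No single site covers all 6 demand points.
But {D-β, D-γ} covers everything, so the minimum is 2.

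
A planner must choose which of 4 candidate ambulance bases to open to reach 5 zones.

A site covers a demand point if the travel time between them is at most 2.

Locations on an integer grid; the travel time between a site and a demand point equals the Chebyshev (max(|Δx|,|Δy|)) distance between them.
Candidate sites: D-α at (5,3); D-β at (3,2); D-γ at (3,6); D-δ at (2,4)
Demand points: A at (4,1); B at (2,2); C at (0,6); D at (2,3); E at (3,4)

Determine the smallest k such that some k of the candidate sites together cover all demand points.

Coverage sets (demand points within 2 of each site):
  D-α: {A, E}
  D-β: {A, B, D, E}
  D-γ: {E}
  D-δ: {B, C, D, E}
No single site covers all 5 demand points.
But {D-α, D-δ} covers everything, so the minimum is 2.

2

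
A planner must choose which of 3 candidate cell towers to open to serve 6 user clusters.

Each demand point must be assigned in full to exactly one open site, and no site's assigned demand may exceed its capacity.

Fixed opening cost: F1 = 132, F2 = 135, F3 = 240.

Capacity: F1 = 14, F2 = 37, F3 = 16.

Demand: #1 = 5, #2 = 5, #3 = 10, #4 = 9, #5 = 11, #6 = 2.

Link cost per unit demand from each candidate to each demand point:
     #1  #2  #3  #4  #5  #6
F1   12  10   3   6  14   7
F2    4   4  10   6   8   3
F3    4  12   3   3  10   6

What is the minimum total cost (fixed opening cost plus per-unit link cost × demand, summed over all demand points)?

485

Open {F1, F2}; cheapest assignment that respects the capacities:
  F1 (cap 14, load 10): #3 — cost 10×3 = 30
  F2 (cap 37, load 32): #1, #2, #4, #5, #6 — cost 5×4 + 5×4 + 9×6 + 11×8 + 2×3 = 188
  Shipping 218, fixed 267 → total 485.
  Any other capacity-feasible assignment to {F1, F2} ships for at least 218.
Compare {F2, F3}: its best feasible assignment gives total 593.
Compare {F1, F2, F3}: its best feasible assignment gives total 698.
Every other set of open sites that can feasibly serve all demand totals ≥ 593 even under its best assignment. Minimum: 485.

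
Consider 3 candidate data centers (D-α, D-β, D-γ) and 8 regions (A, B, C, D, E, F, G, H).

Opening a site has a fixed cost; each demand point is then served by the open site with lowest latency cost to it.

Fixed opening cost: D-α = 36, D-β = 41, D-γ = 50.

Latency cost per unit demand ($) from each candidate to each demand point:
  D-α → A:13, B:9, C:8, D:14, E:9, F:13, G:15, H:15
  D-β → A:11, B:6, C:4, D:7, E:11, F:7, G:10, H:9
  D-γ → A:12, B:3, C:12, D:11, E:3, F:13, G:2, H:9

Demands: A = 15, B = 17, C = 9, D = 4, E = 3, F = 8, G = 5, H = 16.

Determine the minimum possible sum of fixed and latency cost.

Open {D-β, D-γ}: assign each demand point to its cheapest open site.
  A→D-β 15×11=165, B→D-γ 17×3=51, C→D-β 9×4=36, D→D-β 4×7=28, E→D-γ 3×3=9, F→D-β 8×7=56, G→D-γ 5×2=10, H→D-β 16×9=144
  latency cost 499, fixed 91 → total 590.
Compare {D-α, D-β, D-γ}: latency cost 499 + fixed 127 = 626.
Compare {D-β}: latency cost 614 + fixed 41 = 655.
Compare {D-α, D-β}: latency cost 608 + fixed 77 = 685.
All other subsets cost ≥ 626. Minimum total cost: 590.

590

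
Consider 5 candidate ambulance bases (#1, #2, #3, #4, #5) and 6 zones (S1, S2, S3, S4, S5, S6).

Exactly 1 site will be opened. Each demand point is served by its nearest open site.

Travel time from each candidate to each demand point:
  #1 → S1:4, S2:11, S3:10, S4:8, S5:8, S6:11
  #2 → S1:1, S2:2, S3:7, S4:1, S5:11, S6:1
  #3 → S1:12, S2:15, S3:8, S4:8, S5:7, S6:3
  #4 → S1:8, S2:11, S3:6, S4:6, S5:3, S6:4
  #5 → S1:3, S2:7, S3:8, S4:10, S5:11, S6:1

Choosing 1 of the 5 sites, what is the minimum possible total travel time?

Open {#2}.
  S1→#2 1, S2→#2 2, S3→#2 7, S4→#2 1, S5→#2 11, S6→#2 1  ⇒ total 23.
Compare {#4}: total 38.
Compare {#5}: total 40.
No size-1 selection does better; minimum is 23.

23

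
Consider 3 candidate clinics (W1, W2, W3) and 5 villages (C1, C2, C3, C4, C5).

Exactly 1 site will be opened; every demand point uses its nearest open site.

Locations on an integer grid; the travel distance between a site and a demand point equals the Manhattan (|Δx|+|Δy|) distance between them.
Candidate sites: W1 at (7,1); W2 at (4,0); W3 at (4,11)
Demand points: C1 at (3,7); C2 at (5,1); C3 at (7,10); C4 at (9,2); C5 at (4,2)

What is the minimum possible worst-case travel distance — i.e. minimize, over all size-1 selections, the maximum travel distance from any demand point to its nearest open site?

Open {W1}.
  Farthest demand point is C1 at travel distance 10 (to W1); all others are ≤ 10.
With {W2} the worst case is 13.
With {W3} the worst case is 14.
No size-1 selection achieves below 10.

10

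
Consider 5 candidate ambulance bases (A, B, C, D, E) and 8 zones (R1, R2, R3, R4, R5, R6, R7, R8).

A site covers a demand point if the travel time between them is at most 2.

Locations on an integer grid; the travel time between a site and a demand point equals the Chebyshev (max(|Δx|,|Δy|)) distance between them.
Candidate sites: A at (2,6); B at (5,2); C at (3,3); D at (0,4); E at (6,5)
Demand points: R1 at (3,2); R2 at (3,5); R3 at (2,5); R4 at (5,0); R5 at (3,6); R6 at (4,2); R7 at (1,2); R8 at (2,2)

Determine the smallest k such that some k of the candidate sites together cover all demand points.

3

Coverage sets (demand points within 2 of each site):
  A: {R2, R3, R5}
  B: {R1, R4, R6}
  C: {R1, R2, R3, R6, R7, R8}
  D: {R3, R7, R8}
  E: {}
No 2 sites suffice: every size-2 union leaves at least one demand point uncovered.
But {A, B, C} covers everything, so the minimum is 3.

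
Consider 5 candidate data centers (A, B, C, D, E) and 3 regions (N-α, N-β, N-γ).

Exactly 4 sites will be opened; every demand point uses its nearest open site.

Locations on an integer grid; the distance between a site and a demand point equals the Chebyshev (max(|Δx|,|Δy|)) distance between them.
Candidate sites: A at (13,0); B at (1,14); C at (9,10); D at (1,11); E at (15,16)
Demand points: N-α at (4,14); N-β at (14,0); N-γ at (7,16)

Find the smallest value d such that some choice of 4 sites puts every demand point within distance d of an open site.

6

Open {A, B, C, D}.
  Farthest demand point is N-γ at distance 6 (to B); all others are ≤ 6.
With {A, B, C, E} the worst case is 6.
With {A, B, D, E} the worst case is 6.
No size-4 selection achieves below 6.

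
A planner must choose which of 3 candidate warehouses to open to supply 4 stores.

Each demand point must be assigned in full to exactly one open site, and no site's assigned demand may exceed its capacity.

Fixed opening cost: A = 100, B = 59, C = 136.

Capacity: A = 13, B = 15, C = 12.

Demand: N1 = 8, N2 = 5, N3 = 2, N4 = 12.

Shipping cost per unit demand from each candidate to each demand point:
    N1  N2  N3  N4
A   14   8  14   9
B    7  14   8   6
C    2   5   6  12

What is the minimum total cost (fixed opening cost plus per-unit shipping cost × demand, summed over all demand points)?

Open {A, B}; cheapest assignment that respects the capacities:
  A (cap 13, load 13): N1, N2 — cost 8×14 + 5×8 = 152
  B (cap 15, load 14): N3, N4 — cost 2×8 + 12×6 = 88
  Shipping 240, fixed 159 → total 399.
  Any other capacity-feasible assignment to {A, B} ships for at least 240.
Compare {A, B, C}: its best feasible assignment gives total 435.
Compare {B, C}: its best feasible assignment gives total 481.
Every other set of open sites that can feasibly serve all demand totals ≥ 435 even under its best assignment. Minimum: 399.

399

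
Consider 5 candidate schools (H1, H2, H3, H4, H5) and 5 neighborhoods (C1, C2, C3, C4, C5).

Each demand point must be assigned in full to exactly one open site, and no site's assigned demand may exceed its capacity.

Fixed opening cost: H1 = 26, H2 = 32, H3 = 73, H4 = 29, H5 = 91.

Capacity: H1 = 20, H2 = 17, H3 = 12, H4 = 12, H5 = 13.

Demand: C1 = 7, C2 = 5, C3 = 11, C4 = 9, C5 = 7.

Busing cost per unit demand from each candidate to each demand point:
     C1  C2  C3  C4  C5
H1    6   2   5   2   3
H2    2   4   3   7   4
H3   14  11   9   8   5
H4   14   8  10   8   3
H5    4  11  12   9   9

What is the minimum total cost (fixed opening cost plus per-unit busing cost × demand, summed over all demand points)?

Open {H1, H2, H4}; cheapest assignment that respects the capacities:
  H1 (cap 20, load 20): C3, C4 — cost 11×5 + 9×2 = 73
  H2 (cap 17, load 12): C1, C2 — cost 7×2 + 5×4 = 34
  H4 (cap 12, load 7): C5 — cost 7×3 = 21
  Shipping 128, fixed 87 → total 215.
  Any other capacity-feasible assignment to {H1, H2, H4} ships for at least 128.
Compare {H1, H2, H5}: its best feasible assignment gives total 269.
Compare {H1, H2, H3}: its best feasible assignment gives total 273.
Every other set of open sites that can feasibly serve all demand totals ≥ 269 even under its best assignment. Minimum: 215.

215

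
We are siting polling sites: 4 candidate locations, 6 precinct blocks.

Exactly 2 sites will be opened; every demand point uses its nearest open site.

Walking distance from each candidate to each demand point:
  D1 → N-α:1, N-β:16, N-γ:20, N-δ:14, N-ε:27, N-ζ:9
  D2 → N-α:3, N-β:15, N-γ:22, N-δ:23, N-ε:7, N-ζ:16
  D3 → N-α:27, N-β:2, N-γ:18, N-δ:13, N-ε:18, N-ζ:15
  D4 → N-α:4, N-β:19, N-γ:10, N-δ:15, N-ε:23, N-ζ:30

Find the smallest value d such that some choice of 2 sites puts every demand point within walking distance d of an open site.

16

Open {D2, D4}.
  Farthest demand point is N-ζ at walking distance 16 (to D2); all others are ≤ 16.
With {D1, D3} the worst case is 18.
With {D2, D3} the worst case is 18.
No size-2 selection achieves below 16.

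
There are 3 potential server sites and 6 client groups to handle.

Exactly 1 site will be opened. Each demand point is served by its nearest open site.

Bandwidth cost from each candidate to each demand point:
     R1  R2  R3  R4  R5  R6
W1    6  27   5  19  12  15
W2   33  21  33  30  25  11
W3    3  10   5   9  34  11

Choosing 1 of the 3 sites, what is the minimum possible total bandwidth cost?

Open {W3}.
  R1→W3 3, R2→W3 10, R3→W3 5, R4→W3 9, R5→W3 34, R6→W3 11  ⇒ total 72.
Compare {W1}: total 84.
Compare {W2}: total 153.

72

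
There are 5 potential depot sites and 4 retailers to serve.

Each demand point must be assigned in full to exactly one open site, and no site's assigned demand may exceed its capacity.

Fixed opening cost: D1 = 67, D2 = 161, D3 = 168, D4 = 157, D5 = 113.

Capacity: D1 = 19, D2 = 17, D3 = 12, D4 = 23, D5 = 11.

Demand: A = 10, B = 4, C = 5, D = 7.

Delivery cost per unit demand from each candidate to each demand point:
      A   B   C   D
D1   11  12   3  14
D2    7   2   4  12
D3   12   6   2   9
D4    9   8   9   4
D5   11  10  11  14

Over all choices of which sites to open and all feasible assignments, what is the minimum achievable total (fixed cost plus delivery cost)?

Open {D1, D4}; cheapest assignment that respects the capacities:
  D1 (cap 19, load 5): C — cost 5×3 = 15
  D4 (cap 23, load 21): A, B, D — cost 10×9 + 4×8 + 7×4 = 150
  Shipping 165, fixed 224 → total 389.
  Any other capacity-feasible assignment to {D1, D4} ships for at least 165.
Compare {D1, D2}: its best feasible assignment gives total 419.
Compare {D1, D5}: its best feasible assignment gives total 443.
Every other set of open sites that can feasibly serve all demand totals ≥ 419 even under its best assignment. Minimum: 389.

389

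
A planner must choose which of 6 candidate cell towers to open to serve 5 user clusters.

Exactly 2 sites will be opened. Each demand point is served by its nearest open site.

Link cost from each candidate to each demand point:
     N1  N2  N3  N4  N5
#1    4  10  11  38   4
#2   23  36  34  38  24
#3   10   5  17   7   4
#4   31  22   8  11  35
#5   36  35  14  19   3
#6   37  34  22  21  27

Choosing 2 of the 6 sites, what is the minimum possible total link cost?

Open {#1, #3}.
  N1→#1 4, N2→#3 5, N3→#1 11, N4→#3 7, N5→#1 4  ⇒ total 31.
Compare {#3, #4}: total 34.
Compare {#1, #4}: total 37.
No size-2 selection does better; minimum is 31.

31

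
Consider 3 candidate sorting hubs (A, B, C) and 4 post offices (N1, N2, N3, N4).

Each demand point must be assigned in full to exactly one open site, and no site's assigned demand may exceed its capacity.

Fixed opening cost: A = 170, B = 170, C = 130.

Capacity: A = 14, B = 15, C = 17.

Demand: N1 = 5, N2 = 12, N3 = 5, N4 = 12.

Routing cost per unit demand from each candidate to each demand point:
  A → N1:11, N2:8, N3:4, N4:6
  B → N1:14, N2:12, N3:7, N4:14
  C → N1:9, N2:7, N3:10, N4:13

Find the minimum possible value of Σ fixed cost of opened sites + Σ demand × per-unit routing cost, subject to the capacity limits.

Open {A, B, C}; cheapest assignment that respects the capacities:
  A (cap 14, load 12): N4 — cost 12×6 = 72
  B (cap 15, load 5): N3 — cost 5×7 = 35
  C (cap 17, load 17): N1, N2 — cost 5×9 + 12×7 = 129
  Shipping 236, fixed 470 → total 706.
  Any other capacity-feasible assignment to {A, B, C} ships for at least 236.
Total demand is 34 and no other set of sites has combined capacity ≥ 34, so {A, B, C} is the only feasible choice of open sites. Minimum: 706.

706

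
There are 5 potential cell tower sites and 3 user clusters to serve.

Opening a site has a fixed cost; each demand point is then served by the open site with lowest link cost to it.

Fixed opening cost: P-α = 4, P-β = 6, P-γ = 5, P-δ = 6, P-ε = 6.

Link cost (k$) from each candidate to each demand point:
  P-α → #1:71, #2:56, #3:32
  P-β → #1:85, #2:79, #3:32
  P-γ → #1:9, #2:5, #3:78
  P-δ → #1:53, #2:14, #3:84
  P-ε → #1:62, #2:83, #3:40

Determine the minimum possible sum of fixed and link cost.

Open {P-α, P-γ}: assign each demand point to its cheapest open site.
  #1→P-γ 9, #2→P-γ 5, #3→P-α 32
  link cost 46, fixed 9 → total 55.
Compare {P-β, P-γ}: link cost 46 + fixed 11 = 57.
Compare {P-α, P-β, P-γ}: link cost 46 + fixed 15 = 61.
Compare {P-α, P-γ, P-δ}: link cost 46 + fixed 15 = 61.
All other subsets cost ≥ 57. Minimum total cost: 55.

55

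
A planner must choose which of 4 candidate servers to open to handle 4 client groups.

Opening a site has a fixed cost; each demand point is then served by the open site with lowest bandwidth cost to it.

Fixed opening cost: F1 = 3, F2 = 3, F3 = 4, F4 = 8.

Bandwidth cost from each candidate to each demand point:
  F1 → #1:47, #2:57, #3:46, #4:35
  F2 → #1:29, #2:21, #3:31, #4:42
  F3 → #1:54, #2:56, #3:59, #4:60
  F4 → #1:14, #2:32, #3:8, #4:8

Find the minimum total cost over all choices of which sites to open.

Open {F2, F4}: assign each demand point to its cheapest open site.
  #1→F4 14, #2→F2 21, #3→F4 8, #4→F4 8
  bandwidth cost 51, fixed 11 → total 62.
Compare {F1, F2, F4}: bandwidth cost 51 + fixed 14 = 65.
Compare {F2, F3, F4}: bandwidth cost 51 + fixed 15 = 66.
Compare {F1, F2, F3, F4}: bandwidth cost 51 + fixed 18 = 69.
All other subsets cost ≥ 65. Minimum total cost: 62.

62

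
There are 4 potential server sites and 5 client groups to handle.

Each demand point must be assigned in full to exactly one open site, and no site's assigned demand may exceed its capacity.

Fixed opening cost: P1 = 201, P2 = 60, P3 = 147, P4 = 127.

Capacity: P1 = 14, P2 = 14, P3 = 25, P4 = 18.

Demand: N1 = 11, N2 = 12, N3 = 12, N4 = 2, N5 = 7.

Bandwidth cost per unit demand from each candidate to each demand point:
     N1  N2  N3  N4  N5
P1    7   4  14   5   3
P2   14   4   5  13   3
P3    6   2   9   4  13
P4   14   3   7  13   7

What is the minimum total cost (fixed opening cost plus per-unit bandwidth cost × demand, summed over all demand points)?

Open {P2, P3, P4}; cheapest assignment that respects the capacities:
  P2 (cap 14, load 7): N5 — cost 7×3 = 21
  P3 (cap 25, load 25): N1, N2, N4 — cost 11×6 + 12×2 + 2×4 = 98
  P4 (cap 18, load 12): N3 — cost 12×7 = 84
  Shipping 203, fixed 334 → total 537.
  Any other capacity-feasible assignment to {P2, P3, P4} ships for at least 203.
Compare {P1, P2, P3}: its best feasible assignment gives total 587.
Compare {P1, P3, P4}: its best feasible assignment gives total 678.
Every other set of open sites that can feasibly serve all demand totals ≥ 587 even under its best assignment. Minimum: 537.

537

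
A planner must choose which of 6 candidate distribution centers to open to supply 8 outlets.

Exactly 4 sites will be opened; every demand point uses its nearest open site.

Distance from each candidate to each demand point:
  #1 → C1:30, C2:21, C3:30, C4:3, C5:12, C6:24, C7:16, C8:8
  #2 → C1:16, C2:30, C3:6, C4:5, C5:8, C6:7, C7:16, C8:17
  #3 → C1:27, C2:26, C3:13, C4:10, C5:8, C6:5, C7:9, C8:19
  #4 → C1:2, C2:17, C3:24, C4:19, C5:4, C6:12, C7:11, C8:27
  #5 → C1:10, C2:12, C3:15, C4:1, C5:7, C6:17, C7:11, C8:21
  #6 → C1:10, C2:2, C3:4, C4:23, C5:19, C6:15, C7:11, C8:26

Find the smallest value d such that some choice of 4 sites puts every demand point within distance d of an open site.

9

Open {#1, #3, #4, #6}.
  Farthest demand point is C7 at distance 9 (to #3); all others are ≤ 9.
With {#1, #2, #3, #6} the worst case is 10.
With {#1, #3, #5, #6} the worst case is 10.
No size-4 selection achieves below 9.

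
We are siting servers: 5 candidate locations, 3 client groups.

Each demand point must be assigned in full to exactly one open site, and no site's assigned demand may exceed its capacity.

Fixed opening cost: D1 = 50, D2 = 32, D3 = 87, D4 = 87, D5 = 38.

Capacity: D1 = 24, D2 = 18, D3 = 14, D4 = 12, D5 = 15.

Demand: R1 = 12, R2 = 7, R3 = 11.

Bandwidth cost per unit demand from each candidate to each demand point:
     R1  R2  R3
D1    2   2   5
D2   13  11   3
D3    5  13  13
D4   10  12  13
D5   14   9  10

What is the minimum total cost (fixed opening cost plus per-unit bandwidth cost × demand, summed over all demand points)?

Open {D1, D2}; cheapest assignment that respects the capacities:
  D1 (cap 24, load 19): R1, R2 — cost 12×2 + 7×2 = 38
  D2 (cap 18, load 11): R3 — cost 11×3 = 33
  Shipping 71, fixed 82 → total 153.
  Any other capacity-feasible assignment to {D1, D2} ships for at least 71.
Compare {D1, D2, D5}: its best feasible assignment gives total 191.
Compare {D1, D5}: its best feasible assignment gives total 230.
Every other set of open sites that can feasibly serve all demand totals ≥ 191 even under its best assignment. Minimum: 153.

153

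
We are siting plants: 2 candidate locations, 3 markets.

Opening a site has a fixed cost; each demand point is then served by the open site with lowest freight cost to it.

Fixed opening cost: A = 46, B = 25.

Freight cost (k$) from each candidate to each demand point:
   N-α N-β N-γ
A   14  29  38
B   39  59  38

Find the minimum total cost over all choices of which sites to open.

Open {A}: assign each demand point to its cheapest open site.
  N-α→A 14, N-β→A 29, N-γ→A 38
  freight cost 81, fixed 46 → total 127.
Compare {A, B}: freight cost 81 + fixed 71 = 152.
Compare {B}: freight cost 136 + fixed 25 = 161.

127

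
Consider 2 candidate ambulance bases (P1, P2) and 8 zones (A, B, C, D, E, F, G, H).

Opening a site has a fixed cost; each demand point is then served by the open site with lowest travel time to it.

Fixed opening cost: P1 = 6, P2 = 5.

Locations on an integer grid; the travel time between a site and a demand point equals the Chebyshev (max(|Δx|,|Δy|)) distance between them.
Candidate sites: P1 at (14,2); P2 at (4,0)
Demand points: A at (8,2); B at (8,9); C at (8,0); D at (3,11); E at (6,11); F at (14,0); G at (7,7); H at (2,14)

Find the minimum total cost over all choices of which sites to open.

66

Open {P1}: assign each demand point to its cheapest open site.
  A→P1 6, B→P1 7, C→P1 6, D→P1 11, E→P1 9, F→P1 2, G→P1 7, H→P1 12
  travel time 60, fixed 6 → total 66.
Compare {P1, P2}: travel time 56 + fixed 11 = 67.
Compare {P2}: travel time 70 + fixed 5 = 75.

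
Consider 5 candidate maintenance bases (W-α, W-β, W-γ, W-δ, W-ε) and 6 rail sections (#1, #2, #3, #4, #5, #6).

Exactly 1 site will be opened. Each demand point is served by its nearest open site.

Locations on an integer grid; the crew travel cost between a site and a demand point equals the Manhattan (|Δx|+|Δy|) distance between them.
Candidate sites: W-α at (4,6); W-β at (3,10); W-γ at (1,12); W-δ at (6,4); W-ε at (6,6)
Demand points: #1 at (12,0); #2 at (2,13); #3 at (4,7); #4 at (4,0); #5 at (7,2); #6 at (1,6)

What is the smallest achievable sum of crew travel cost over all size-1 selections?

Open {W-α}.
  #1→W-α 14, #2→W-α 9, #3→W-α 1, #4→W-α 6, #5→W-α 7, #6→W-α 3  ⇒ total 40.
Compare {W-δ}: total 44.
Compare {W-ε}: total 44.
No size-1 selection does better; minimum is 40.

40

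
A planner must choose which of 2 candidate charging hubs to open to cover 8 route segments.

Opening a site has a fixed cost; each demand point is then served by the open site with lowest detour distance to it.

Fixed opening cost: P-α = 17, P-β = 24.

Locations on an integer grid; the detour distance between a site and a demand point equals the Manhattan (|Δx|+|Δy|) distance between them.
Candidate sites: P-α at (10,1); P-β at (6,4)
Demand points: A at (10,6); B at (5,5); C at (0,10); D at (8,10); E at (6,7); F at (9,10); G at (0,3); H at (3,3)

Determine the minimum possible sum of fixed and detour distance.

Open {P-β}: assign each demand point to its cheapest open site.
  A→P-β 6, B→P-β 2, C→P-β 12, D→P-β 8, E→P-β 3, F→P-β 9, G→P-β 7, H→P-β 4
  detour distance 51, fixed 24 → total 75.
Compare {P-α, P-β}: detour distance 50 + fixed 41 = 91.
Compare {P-α}: detour distance 85 + fixed 17 = 102.

75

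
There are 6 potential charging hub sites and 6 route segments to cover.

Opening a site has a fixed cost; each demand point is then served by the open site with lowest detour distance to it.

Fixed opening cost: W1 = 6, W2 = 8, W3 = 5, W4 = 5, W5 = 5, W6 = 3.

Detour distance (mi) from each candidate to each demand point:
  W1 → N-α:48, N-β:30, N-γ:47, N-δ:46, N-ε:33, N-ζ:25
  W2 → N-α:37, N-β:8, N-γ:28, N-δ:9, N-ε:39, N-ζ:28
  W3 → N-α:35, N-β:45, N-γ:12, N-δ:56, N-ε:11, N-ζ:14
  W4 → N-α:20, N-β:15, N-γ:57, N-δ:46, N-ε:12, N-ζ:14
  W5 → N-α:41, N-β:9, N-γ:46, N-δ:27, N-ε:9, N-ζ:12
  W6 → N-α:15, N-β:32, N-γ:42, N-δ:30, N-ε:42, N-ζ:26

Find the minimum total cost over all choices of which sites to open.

85

Open {W2, W3, W6}: assign each demand point to its cheapest open site.
  N-α→W6 15, N-β→W2 8, N-γ→W3 12, N-δ→W2 9, N-ε→W3 11, N-ζ→W3 14
  detour distance 69, fixed 16 → total 85.
Compare {W2, W3, W5, W6}: detour distance 65 + fixed 21 = 86.
Compare {W2, W3, W4, W6}: detour distance 69 + fixed 21 = 90.
Compare {W1, W2, W3, W6}: detour distance 69 + fixed 22 = 91.
All other subsets cost ≥ 86. Minimum total cost: 85.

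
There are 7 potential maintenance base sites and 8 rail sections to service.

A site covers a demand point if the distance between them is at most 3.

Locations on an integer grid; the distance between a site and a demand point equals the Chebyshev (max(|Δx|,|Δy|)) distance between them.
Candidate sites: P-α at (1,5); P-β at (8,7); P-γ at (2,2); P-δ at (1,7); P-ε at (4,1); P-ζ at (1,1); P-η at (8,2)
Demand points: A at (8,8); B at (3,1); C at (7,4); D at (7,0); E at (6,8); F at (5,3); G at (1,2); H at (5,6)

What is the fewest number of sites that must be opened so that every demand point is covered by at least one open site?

2

Coverage sets (demand points within 3 of each site):
  P-α: {G}
  P-β: {A, C, E, H}
  P-γ: {B, F, G}
  P-δ: {}
  P-ε: {B, C, D, F, G}
  P-ζ: {B, G}
  P-η: {C, D, F}
No single site covers all 8 demand points.
But {P-β, P-ε} covers everything, so the minimum is 2.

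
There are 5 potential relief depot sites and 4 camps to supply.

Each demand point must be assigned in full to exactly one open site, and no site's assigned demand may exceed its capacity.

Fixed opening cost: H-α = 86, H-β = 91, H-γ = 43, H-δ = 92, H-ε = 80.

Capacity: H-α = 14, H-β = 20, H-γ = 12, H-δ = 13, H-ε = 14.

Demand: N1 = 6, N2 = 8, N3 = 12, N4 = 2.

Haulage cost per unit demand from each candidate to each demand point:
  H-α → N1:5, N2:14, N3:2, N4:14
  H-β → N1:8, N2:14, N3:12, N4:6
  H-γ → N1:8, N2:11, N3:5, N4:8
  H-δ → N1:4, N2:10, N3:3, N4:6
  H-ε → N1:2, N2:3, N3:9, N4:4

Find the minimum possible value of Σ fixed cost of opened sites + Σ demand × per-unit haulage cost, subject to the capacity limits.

254

Open {H-α, H-ε}; cheapest assignment that respects the capacities:
  H-α (cap 14, load 14): N3, N4 — cost 12×2 + 2×14 = 52
  H-ε (cap 14, load 14): N1, N2 — cost 6×2 + 8×3 = 36
  Shipping 88, fixed 166 → total 254.
  Any other capacity-feasible assignment to {H-α, H-ε} ships for at least 88.
Compare {H-α, H-γ, H-ε}: its best feasible assignment gives total 285.
Compare {H-γ, H-δ, H-ε}: its best feasible assignment gives total 303.
Every other set of open sites that can feasibly serve all demand totals ≥ 285 even under its best assignment. Minimum: 254.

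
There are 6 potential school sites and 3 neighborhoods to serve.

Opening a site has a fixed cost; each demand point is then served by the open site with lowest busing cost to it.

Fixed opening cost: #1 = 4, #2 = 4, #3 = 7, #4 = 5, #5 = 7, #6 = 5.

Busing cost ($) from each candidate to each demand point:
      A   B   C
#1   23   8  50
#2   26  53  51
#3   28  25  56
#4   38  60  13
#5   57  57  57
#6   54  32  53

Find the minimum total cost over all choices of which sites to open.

53

Open {#1, #4}: assign each demand point to its cheapest open site.
  A→#1 23, B→#1 8, C→#4 13
  busing cost 44, fixed 9 → total 53.
Compare {#1, #2, #4}: busing cost 44 + fixed 13 = 57.
Compare {#1, #4, #6}: busing cost 44 + fixed 14 = 58.
Compare {#1, #3, #4}: busing cost 44 + fixed 16 = 60.
All other subsets cost ≥ 57. Minimum total cost: 53.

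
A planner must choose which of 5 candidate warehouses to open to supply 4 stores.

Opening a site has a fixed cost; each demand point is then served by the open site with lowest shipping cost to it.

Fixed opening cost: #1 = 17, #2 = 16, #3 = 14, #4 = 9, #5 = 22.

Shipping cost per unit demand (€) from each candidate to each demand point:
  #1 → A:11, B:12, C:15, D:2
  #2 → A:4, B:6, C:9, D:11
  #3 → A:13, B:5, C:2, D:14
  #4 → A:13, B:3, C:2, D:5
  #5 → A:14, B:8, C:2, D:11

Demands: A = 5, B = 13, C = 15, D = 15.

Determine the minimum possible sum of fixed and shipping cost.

161

Open {#1, #2, #4}: assign each demand point to its cheapest open site.
  A→#2 5×4=20, B→#4 13×3=39, C→#4 15×2=30, D→#1 15×2=30
  shipping cost 119, fixed 42 → total 161.
Compare {#1, #2, #3, #4}: shipping cost 119 + fixed 56 = 175.
Compare {#1, #4}: shipping cost 154 + fixed 26 = 180.
Compare {#1, #2, #4, #5}: shipping cost 119 + fixed 64 = 183.
All other subsets cost ≥ 175. Minimum total cost: 161.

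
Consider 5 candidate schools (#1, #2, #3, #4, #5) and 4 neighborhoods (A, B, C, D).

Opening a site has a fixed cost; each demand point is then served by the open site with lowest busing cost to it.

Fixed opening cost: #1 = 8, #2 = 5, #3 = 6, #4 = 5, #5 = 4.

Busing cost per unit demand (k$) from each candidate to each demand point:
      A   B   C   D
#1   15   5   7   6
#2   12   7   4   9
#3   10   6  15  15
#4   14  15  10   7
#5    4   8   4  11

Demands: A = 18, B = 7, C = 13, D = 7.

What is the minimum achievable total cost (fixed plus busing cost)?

213

Open {#1, #5}: assign each demand point to its cheapest open site.
  A→#5 18×4=72, B→#1 7×5=35, C→#5 13×4=52, D→#1 7×6=42
  busing cost 201, fixed 12 → total 213.
Compare {#1, #2, #5}: busing cost 201 + fixed 17 = 218.
Compare {#1, #4, #5}: busing cost 201 + fixed 17 = 218.
Compare {#1, #3, #5}: busing cost 201 + fixed 18 = 219.
All other subsets cost ≥ 218. Minimum total cost: 213.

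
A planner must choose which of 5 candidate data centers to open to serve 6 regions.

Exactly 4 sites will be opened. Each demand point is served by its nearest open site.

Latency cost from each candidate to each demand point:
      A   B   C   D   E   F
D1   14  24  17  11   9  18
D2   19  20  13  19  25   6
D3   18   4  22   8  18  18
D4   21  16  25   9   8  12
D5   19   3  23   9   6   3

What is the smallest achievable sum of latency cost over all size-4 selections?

47

Open {D1, D2, D3, D5}.
  A→D1 14, B→D5 3, C→D2 13, D→D3 8, E→D5 6, F→D5 3  ⇒ total 47.
Compare {D1, D2, D4, D5}: total 48.
Compare {D1, D3, D4, D5}: total 51.
No size-4 selection does better; minimum is 47.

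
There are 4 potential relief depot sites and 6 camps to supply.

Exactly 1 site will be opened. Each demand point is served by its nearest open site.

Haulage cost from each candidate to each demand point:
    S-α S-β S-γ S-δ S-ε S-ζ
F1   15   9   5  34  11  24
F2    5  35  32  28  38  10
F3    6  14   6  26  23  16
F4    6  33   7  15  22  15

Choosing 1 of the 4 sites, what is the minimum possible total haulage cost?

91

Open {F3}.
  S-α→F3 6, S-β→F3 14, S-γ→F3 6, S-δ→F3 26, S-ε→F3 23, S-ζ→F3 16  ⇒ total 91.
Compare {F1}: total 98.
Compare {F4}: total 98.
No size-1 selection does better; minimum is 91.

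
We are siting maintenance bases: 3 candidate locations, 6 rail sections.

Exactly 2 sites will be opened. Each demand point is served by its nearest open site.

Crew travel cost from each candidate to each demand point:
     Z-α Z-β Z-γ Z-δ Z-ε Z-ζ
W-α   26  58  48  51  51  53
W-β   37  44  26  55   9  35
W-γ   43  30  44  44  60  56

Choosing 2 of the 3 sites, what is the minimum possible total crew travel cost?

Open {W-β, W-γ}.
  Z-α→W-β 37, Z-β→W-γ 30, Z-γ→W-β 26, Z-δ→W-γ 44, Z-ε→W-β 9, Z-ζ→W-β 35  ⇒ total 181.
Compare {W-α, W-β}: total 191.
Compare {W-α, W-γ}: total 248.

181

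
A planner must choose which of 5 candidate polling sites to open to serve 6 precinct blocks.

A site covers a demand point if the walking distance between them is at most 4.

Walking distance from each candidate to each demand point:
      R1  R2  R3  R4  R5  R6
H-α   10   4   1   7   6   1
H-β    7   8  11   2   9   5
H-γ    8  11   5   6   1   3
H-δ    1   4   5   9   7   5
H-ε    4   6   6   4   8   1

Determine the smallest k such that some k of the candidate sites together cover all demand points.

Coverage sets (demand points within 4 of each site):
  H-α: {R2, R3, R6}
  H-β: {R4}
  H-γ: {R5, R6}
  H-δ: {R1, R2}
  H-ε: {R1, R4, R6}
No 2 sites suffice: every size-2 union leaves at least one demand point uncovered.
But {H-α, H-γ, H-ε} covers everything, so the minimum is 3.

3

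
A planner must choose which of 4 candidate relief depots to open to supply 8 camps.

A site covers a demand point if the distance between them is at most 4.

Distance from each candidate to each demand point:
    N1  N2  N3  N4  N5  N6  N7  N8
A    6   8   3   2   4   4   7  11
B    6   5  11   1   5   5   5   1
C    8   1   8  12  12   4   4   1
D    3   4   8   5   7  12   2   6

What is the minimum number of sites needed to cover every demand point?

3

Coverage sets (demand points within 4 of each site):
  A: {N3, N4, N5, N6}
  B: {N4, N8}
  C: {N2, N6, N7, N8}
  D: {N1, N2, N7}
No 2 sites suffice: every size-2 union leaves at least one demand point uncovered.
But {A, B, D} covers everything, so the minimum is 3.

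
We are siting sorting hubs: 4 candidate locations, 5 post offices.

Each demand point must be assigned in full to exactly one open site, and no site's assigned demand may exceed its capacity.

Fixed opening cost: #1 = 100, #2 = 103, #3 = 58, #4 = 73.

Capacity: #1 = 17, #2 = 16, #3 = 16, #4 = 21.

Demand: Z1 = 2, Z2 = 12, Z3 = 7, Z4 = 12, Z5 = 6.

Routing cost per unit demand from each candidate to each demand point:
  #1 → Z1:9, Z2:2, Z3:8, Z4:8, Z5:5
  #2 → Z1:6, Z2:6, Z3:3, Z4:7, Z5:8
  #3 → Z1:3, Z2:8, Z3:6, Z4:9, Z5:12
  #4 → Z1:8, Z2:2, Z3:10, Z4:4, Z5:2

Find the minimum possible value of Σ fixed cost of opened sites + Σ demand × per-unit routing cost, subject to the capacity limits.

Open {#1, #3, #4}; cheapest assignment that respects the capacities:
  #1 (cap 17, load 12): Z2 — cost 12×2 = 24
  #3 (cap 16, load 9): Z1, Z3 — cost 2×3 + 7×6 = 48
  #4 (cap 21, load 18): Z4, Z5 — cost 12×4 + 6×2 = 60
  Shipping 132, fixed 231 → total 363.
  Any other capacity-feasible assignment to {#1, #3, #4} ships for at least 132.
Compare {#1, #2, #4}: its best feasible assignment gives total 393.
Compare {#2, #3, #4}: its best feasible assignment gives total 402.
Every other set of open sites that can feasibly serve all demand totals ≥ 393 even under its best assignment. Minimum: 363.

363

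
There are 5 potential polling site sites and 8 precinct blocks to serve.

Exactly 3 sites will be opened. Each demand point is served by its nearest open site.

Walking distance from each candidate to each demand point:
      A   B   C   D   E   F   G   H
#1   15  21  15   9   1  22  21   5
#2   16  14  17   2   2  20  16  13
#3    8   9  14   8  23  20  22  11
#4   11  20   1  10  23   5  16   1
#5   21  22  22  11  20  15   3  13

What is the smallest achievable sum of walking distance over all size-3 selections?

Open {#2, #4, #5}.
  A→#4 11, B→#2 14, C→#4 1, D→#2 2, E→#2 2, F→#4 5, G→#5 3, H→#4 1  ⇒ total 39.
Compare {#2, #3, #4}: total 44.
Compare {#1, #3, #4}: total 49.
No size-3 selection does better; minimum is 39.

39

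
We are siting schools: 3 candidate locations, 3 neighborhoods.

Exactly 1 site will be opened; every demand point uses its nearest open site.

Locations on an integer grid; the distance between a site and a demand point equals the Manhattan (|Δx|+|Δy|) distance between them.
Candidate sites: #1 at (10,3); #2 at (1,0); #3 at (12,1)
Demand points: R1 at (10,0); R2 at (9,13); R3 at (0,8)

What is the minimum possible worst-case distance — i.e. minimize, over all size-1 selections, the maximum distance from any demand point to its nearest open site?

15

Open {#1}.
  Farthest demand point is R3 at distance 15 (to #1); all others are ≤ 15.
With {#3} the worst case is 19.
With {#2} the worst case is 21.
No size-1 selection achieves below 15.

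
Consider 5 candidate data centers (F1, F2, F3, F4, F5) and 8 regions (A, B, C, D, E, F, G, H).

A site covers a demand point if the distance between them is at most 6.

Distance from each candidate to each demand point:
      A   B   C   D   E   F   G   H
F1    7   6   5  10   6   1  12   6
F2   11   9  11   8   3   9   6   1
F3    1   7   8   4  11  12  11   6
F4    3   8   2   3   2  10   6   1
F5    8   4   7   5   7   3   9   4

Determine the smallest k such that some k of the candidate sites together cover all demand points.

Coverage sets (demand points within 6 of each site):
  F1: {B, C, E, F, H}
  F2: {E, G, H}
  F3: {A, D, H}
  F4: {A, C, D, E, G, H}
  F5: {B, D, F, H}
No single site covers all 8 demand points.
But {F1, F4} covers everything, so the minimum is 2.

2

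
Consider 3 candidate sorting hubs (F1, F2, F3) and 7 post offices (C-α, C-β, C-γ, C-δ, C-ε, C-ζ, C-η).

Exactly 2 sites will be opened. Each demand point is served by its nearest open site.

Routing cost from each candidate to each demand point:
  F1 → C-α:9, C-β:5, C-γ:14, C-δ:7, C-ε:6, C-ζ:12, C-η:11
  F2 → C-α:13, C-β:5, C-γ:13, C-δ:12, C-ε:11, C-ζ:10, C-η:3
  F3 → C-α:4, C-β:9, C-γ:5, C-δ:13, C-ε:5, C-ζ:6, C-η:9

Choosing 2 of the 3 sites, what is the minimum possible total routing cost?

40

Open {F2, F3}.
  C-α→F3 4, C-β→F2 5, C-γ→F3 5, C-δ→F2 12, C-ε→F3 5, C-ζ→F3 6, C-η→F2 3  ⇒ total 40.
Compare {F1, F3}: total 41.
Compare {F1, F2}: total 53.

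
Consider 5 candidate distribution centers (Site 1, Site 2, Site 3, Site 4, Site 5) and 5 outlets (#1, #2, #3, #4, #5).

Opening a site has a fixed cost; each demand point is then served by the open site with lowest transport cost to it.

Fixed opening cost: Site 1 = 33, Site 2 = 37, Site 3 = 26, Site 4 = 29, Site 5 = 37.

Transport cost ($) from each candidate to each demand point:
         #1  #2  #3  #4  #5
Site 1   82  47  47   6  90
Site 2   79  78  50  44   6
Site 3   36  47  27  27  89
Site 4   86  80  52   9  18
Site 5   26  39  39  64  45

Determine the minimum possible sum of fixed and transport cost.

Open {Site 3, Site 4}: assign each demand point to its cheapest open site.
  #1→Site 3 36, #2→Site 3 47, #3→Site 3 27, #4→Site 4 9, #5→Site 4 18
  transport cost 137, fixed 55 → total 192.
Compare {Site 4, Site 5}: transport cost 131 + fixed 66 = 197.
Compare {Site 2, Site 3}: transport cost 143 + fixed 63 = 206.
Compare {Site 3, Site 4, Site 5}: transport cost 119 + fixed 92 = 211.
All other subsets cost ≥ 197. Minimum total cost: 192.

192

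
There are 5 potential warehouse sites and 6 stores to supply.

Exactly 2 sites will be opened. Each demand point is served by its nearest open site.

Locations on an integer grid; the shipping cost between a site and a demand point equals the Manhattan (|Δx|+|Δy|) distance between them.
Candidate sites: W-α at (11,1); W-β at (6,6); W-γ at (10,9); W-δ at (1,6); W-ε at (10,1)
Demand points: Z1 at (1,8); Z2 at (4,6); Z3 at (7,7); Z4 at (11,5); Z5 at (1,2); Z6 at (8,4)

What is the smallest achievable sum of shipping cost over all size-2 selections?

20

Open {W-β, W-δ}.
  Z1→W-δ 2, Z2→W-β 2, Z3→W-β 2, Z4→W-β 6, Z5→W-δ 4, Z6→W-β 4  ⇒ total 20.
Compare {W-α, W-δ}: total 26.
Compare {W-γ, W-δ}: total 26.
No size-2 selection does better; minimum is 20.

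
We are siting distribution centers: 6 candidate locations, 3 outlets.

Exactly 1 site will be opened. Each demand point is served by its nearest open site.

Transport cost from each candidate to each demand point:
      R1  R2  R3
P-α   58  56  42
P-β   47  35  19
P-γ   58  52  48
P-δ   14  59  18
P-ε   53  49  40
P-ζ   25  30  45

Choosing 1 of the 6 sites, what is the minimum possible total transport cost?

Open {P-δ}.
  R1→P-δ 14, R2→P-δ 59, R3→P-δ 18  ⇒ total 91.
Compare {P-ζ}: total 100.
Compare {P-β}: total 101.
No size-1 selection does better; minimum is 91.

91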